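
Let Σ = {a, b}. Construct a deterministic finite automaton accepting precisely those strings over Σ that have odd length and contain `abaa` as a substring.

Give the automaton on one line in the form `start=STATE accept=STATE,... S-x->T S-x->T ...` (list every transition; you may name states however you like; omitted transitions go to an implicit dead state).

start=q0 accept=q9 q0-a->q1 q0-b->q2 q1-a->q3 q1-b->q4 q2-a->q3 q2-b->q0 q3-a->q1 q3-b->q5 q4-a->q6 q4-b->q2 q5-a->q7 q5-b->q0 q6-a->q8 q6-b->q4 q7-a->q9 q7-b->q5 q8-a->q9 q8-b->q9 q9-a->q8 q9-b->q8

Handle the two conditions separately and then intersect. The first has 2 states tracking the input length modulo 2; the second has 5 states tracking whether and how much of `abaa` has been seen. A product state is a pair (one from each), accepting exactly when both do.
With 10 states:
        a   b  
>  q0   q1  q2 
   q1   q3  q4 
   q2   q3  q0 
   q3   q1  q5 
   q4   q6  q2 
   q5   q7  q0 
   q6   q8  q4 
   q7   q9  q5 
   q8   q9  q9 
 * q9   q8  q8 
(> = start, * = accepting)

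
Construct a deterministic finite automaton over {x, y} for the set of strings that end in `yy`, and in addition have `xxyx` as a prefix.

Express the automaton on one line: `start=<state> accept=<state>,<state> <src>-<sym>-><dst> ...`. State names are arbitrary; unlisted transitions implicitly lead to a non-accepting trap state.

start=q0 accept=q7 q0-x->q1 q0-y->q2 q1-x->q3 q1-y->q2 q2-x->q2 q2-y->q2 q3-x->q2 q3-y->q4 q4-x->q5 q4-y->q2 q5-x->q5 q5-y->q6 q6-x->q5 q6-y->q7 q7-x->q5 q7-y->q7

Run two small machines in parallel and take their product. One (3 states) tracks how much of the suffix `yy` has currently been matched; the other (6 states) tracks whether the input so far still matches the prefix `xxyx`. Each combined state is a pair, one component from each; accept when both components accept. Minimizing collapses redundant product states.
        x   y  
>  q0   q1  q2 
   q1   q3  q2 
   q2   q2  q2 
   q3   q2  q4 
   q4   q5  q2 
   q5   q5  q6 
   q6   q5  q7 
 * q7   q5  q7 
(> = start, * = accepting)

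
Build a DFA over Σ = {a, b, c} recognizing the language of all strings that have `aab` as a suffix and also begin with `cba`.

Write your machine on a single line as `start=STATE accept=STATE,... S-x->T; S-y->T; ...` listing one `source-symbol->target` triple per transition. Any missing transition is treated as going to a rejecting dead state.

start=q0; accept=q7; q0-a->q1; q0-b->q1; q0-c->q2; q1-a->q1; q1-b->q1; q1-c->q1; q2-a->q1; q2-b->q3; q2-c->q1; q3-a->q4; q3-b->q1; q3-c->q1; q4-a->q5; q4-b->q6; q4-c->q6; q5-a->q5; q5-b->q7; q5-c->q6; q6-a->q4; q6-b->q6; q6-c->q6; q7-a->q4; q7-b->q6; q7-c->q6

Handle the two conditions separately and then intersect. One (4 states) tracks how much of the suffix `aab` has currently been matched; the other (5 states) tracks whether the input so far still matches the prefix `cba`. Each combined state is a pair, one component from each; accept when both components accept. After merging equivalent states the machine shrinks.
An 8-state machine:
        a   b   c  
>  q0   q1  q1  q2 
   q1   q1  q1  q1 
   q2   q1  q3  q1 
   q3   q4  q1  q1 
   q4   q5  q6  q6 
   q5   q5  q7  q6 
   q6   q4  q6  q6 
 * q7   q4  q6  q6 
(> = start, * = accepting)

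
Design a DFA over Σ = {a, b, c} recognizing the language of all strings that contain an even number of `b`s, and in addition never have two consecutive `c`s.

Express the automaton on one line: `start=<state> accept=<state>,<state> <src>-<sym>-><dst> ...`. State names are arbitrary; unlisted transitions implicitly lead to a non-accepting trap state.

Build one automaton per condition and run them in lockstep. One (2 states) tracks the count of `b`s modulo 2; the other (3 states) tracks partial matches of the forbidden pattern `cc`. Each combined state is a pair, one component from each; accept when both components accept. Minimizing collapses redundant product states.
5 states suffice.
        a   b   c  
>* s0   s0  s1  s2 
   s1   s1  s0  s3 
 * s2   s0  s1  s4 
   s3   s1  s0  s4 
   s4   s4  s4  s4 
(> = start, * = accepting)

start=s0 accept=s0,s2 s0-a->s0 s0-b->s1 s0-c->s2 s1-a->s1 s1-b->s0 s1-c->s3 s2-a->s0 s2-b->s1 s2-c->s4 s3-a->s1 s3-b->s0 s3-c->s4 s4-a->s4 s4-b->s4 s4-c->s4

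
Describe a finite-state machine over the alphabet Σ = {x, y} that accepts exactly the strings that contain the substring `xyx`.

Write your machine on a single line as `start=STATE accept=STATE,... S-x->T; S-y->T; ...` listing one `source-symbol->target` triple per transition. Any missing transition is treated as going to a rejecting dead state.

Track how much of `xyx` has been matched so far: state s0 is no progress, s3 is the absorbing accept state reached once `xyx` has occurred. Intermediate states record partial matches; on a mismatch, fall back to the longest reusable overlap.
4 states suffice.
        x   y  
>  s0   s1  s0 
   s1   s1  s2 
   s2   s3  s0 
 * s3   s3  s3 
(> = start, * = accepting)

start=s0; accept=s3; s0-x->s1; s0-y->s0; s1-x->s1; s1-y->s2; s2-x->s3; s2-y->s0; s3-x->s3; s3-y->s3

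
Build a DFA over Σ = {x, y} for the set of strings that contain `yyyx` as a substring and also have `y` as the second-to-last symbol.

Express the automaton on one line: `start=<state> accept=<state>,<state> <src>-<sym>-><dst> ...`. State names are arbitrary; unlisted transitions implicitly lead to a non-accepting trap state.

start=q0 accept=q4,q7 q0-x->q0 q0-y->q1 q1-x->q0 q1-y->q2 q2-x->q0 q2-y->q3 q3-x->q4 q3-y->q3 q4-x->q5 q4-y->q6 q5-x->q5 q5-y->q6 q6-x->q4 q6-y->q7 q7-x->q4 q7-y->q7

Handle the two conditions separately and then intersect. One (5 states) tracks whether and how much of `yyyx` has been seen; the other (7 states) tracks the last 2 symbols read. Each combined state is a pair, one component from each; accept when both components accept. After merging equivalent states the machine shrinks.
With 8 states:
        x   y  
>  q0   q0  q1 
   q1   q0  q2 
   q2   q0  q3 
   q3   q4  q3 
 * q4   q5  q6 
   q5   q5  q6 
   q6   q4  q7 
 * q7   q4  q7 
(> = start, * = accepting)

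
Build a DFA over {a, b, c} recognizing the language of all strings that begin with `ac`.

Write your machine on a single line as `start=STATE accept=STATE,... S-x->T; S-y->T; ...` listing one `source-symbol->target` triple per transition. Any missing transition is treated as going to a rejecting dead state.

Walk along `ac` while the input agrees: from S0 take `a` to S1, and so on. Any deviation drops to the rejecting sink S3. Once S2 is reached the prefix is confirmed and every continuation is accepted.
4 states suffice.
        a   b   c  
>  S0   S1  S3  S3 
   S1   S3  S3  S2 
 * S2   S2  S2  S2 
   S3   S3  S3  S3 
(> = start, * = accepting)

start=S0; accept=S2; S0-a->S1; S0-b->S3; S0-c->S3; S1-a->S3; S1-b->S3; S1-c->S2; S2-a->S2; S2-b->S2; S2-c->S2; S3-a->S3; S3-b->S3; S3-c->S3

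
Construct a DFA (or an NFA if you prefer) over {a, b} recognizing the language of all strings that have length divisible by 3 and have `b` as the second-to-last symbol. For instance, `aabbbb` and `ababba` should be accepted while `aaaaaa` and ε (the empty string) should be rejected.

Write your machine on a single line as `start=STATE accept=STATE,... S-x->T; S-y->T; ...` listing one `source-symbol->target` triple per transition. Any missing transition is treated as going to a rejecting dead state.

Run two small machines in parallel and take their product. The first has 3 states tracking the input length modulo 3; the second has 7 states tracking the last 2 symbols read. A product state is a pair (one from each), accepting exactly when both do. Equivalent product states are then merged.
5 states suffice.
        a   b  
>  s0   s1  s1 
   s1   s2  s3 
   s2   s0  s0 
   s3   s4  s4 
 * s4   s1  s1 
(> = start, * = accepting)

start=s0; accept=s4; s0-a->s1; s0-b->s1; s1-a->s2; s1-b->s3; s2-a->s0; s2-b->s0; s3-a->s4; s3-b->s4; s4-a->s1; s4-b->s1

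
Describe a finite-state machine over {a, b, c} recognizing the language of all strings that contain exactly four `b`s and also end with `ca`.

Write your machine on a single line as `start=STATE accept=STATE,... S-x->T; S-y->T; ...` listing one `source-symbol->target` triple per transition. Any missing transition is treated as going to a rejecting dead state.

start=s0; accept=s16; s0-a->s0; s0-b->s1; s0-c->s2; s1-a->s1; s1-b->s3; s1-c->s4; s2-a->s5; s2-b->s1; s2-c->s2; s3-a->s3; s3-b->s6; s3-c->s7; s4-a->s8; s4-b->s3; s4-c->s4; s5-a->s0; s5-b->s1; s5-c->s2; s6-a->s6; s6-b->s9; s6-c->s10; s7-a->s11; s7-b->s6; s7-c->s7; s8-a->s1; s8-b->s3; s8-c->s4; s9-a->s9; s9-b->s12; s9-c->s13; s10-a->s14; s10-b->s9; s10-c->s10; s11-a->s3; s11-b->s6; s11-c->s7; s12-a->s12; s12-b->s12; s12-c->s15; s13-a->s16; s13-b->s12; s13-c->s13; s14-a->s6; s14-b->s9; s14-c->s10; s15-a->s17; s15-b->s12; s15-c->s15; s16-a->s9; s16-b->s12; s16-c->s13; s17-a->s12; s17-b->s12; s17-c->s15

Handle the two conditions separately and then intersect. The first has 6 states tracking the count of `b`s, saturating at 5; the second has 3 states tracking how much of the suffix `ca` has currently been matched. A product state is a pair (one from each), accepting exactly when both do.
An 18-state machine:
          a    b    c  
>  s0     s0   s1   s2 
   s1     s1   s3   s4 
   s2     s5   s1   s2 
   s3     s3   s6   s7 
   s4     s8   s3   s4 
   s5     s0   s1   s2 
   s6     s6   s9  s10 
   s7    s11   s6   s7 
   s8     s1   s3   s4 
   s9     s9  s12  s13 
   s10   s14   s9  s10 
   s11    s3   s6   s7 
   s12   s12  s12  s15 
   s13   s16  s12  s13 
   s14    s6   s9  s10 
   s15   s17  s12  s15 
 * s16    s9  s12  s13 
   s17   s12  s12  s15 
(> = start, * = accepting)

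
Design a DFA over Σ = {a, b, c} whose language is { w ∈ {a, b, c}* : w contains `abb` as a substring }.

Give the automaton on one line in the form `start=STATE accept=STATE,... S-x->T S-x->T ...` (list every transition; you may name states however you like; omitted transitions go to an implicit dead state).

start=S0 accept=S3 S0-a->S1 S0-b->S0 S0-c->S0 S1-a->S1 S1-b->S2 S1-c->S0 S2-a->S1 S2-b->S3 S2-c->S0 S3-a->S3 S3-b->S3 S3-c->S3

Track how much of `abb` has been matched so far: state S0 is no progress, S3 is the absorbing accept state reached once `abb` has occurred. Intermediate states record partial matches; on a mismatch, fall back to the longest reusable overlap.
        a   b   c  
>  S0   S1  S0  S0 
   S1   S1  S2  S0 
   S2   S1  S3  S0 
 * S3   S3  S3  S3 
(> = start, * = accepting)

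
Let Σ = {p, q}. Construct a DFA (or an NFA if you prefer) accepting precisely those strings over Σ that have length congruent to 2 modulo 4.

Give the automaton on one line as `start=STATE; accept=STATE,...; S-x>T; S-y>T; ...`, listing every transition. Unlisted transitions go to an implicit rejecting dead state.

start=S0; accept=S2; S0-p>S1; S0-q>S1; S1-p>S2; S1-q>S2; S2-p>S3; S2-q>S3; S3-p>S0; S3-q>S0

Only the length mod 4 matters, so use a 4-cycle: from any state, every input symbol moves to the next state, wrapping S3 back to S0. Mark S2 accepting.
        p   q  
>  S0   S1  S1 
   S1   S2  S2 
 * S2   S3  S3 
   S3   S0  S0 
(> = start, * = accepting)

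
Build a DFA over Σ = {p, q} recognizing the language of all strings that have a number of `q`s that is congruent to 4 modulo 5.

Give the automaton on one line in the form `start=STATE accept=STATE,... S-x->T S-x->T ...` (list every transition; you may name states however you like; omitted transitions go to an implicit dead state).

Keep the running count of `q`s modulo 5: each `q` advances along the cycle s0 → s1 → s2 → s3 → s4 → s0 while other symbols loop. Accept at s4.
        p   q  
>  s0   s0  s1 
   s1   s1  s2 
   s2   s2  s3 
   s3   s3  s4 
 * s4   s4  s0 
(> = start, * = accepting)

start=s0 accept=s4 s0-p->s0 s0-q->s1 s1-p->s1 s1-q->s2 s2-p->s2 s2-q->s3 s3-p->s3 s3-q->s4 s4-p->s4 s4-q->s0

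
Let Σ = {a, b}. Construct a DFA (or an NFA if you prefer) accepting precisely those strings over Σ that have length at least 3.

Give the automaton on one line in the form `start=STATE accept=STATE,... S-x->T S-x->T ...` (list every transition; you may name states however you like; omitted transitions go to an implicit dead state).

start=s0 accept=s3,s4 s0-a->s1 s0-b->s1 s1-a->s2 s1-b->s2 s2-a->s3 s2-b->s3 s3-a->s4 s3-b->s4 s4-a->s4 s4-b->s4

We only need to distinguish lengths 0, 1, …, 3, and '>3'. Chain s0 → s1 → s2 → s3 → s4 on every symbol, with s4 looping. Accepting states: {s3, s4}.
        a   b  
>  s0   s1  s1 
   s1   s2  s2 
   s2   s3  s3 
 * s3   s4  s4 
 * s4   s4  s4 
(> = start, * = accepting)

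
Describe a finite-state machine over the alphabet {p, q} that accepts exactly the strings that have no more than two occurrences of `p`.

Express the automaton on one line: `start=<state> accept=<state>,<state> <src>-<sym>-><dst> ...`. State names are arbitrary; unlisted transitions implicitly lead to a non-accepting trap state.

start=S0 accept=S0,S1,S2 S0-p->S1 S0-q->S0 S1-p->S2 S1-q->S1 S2-p->S3 S2-q->S2 S3-p->S3 S3-q->S3

Only the number of `p`s matters, and only up to 3. Make a chain S0 → S1 → S2 → S3 advanced by each `p` (with S3 absorbing); every other symbol self-loops. The accepting set is {S0, S1, S2}.
        p   q  
>* S0   S1  S0 
 * S1   S2  S1 
 * S2   S3  S2 
   S3   S3  S3 
(> = start, * = accepting)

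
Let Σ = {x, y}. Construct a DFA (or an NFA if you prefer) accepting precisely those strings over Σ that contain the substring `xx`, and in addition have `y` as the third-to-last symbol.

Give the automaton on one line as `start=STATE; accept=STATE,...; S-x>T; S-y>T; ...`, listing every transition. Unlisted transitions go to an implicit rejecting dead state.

start=s0; accept=s11,s17,s18,s19; s0-x>s1; s0-y>s2; s1-x>s3; s1-y>s4; s2-x>s5; s2-y>s6; s3-x>s7; s3-y>s8; s4-x>s9; s4-y>s10; s5-x>s11; s5-y>s12; s6-x>s13; s6-y>s14; s7-x>s7; s7-y>s8; s8-x>s15; s8-y>s16; s9-x>s11; s9-y>s12; s10-x>s13; s10-y>s14; s11-x>s7; s11-y>s8; s12-x>s9; s12-y>s10; s13-x>s11; s13-y>s12; s14-x>s13; s14-y>s14; s15-x>s11; s15-y>s17; s16-x>s18; s16-y>s19; s17-x>s15; s17-y>s16; s18-x>s11; s18-y>s17; s19-x>s18; s19-y>s19

Build one automaton per condition and run them in lockstep. The first has 3 states tracking whether and how much of `xx` has been seen; the second has 15 states tracking the last 3 symbols read. A product state is a pair (one from each), accepting exactly when both do.
          x    y  
>  s0     s1   s2 
   s1     s3   s4 
   s2     s5   s6 
   s3     s7   s8 
   s4     s9  s10 
   s5    s11  s12 
   s6    s13  s14 
   s7     s7   s8 
   s8    s15  s16 
   s9    s11  s12 
   s10   s13  s14 
 * s11    s7   s8 
   s12    s9  s10 
   s13   s11  s12 
   s14   s13  s14 
   s15   s11  s17 
   s16   s18  s19 
 * s17   s15  s16 
 * s18   s11  s17 
 * s19   s18  s19 
(> = start, * = accepting)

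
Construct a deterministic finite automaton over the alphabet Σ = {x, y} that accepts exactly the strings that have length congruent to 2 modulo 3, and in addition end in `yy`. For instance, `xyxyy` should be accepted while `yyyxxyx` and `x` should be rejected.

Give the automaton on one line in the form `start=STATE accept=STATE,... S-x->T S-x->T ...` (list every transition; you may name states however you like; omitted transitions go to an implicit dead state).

start=A accept=F A-x->B A-y->C B-x->D B-y->E C-x->D C-y->F D-x->A D-y->G E-x->A E-y->H F-x->A F-y->H G-x->B G-y->I H-x->B H-y->I I-x->D I-y->F

Handle the two conditions separately and then intersect. The first has 3 states tracking the input length modulo 3; the second has 3 states tracking how much of the suffix `yy` has currently been matched. A product state is a pair (one from each), accepting exactly when both do.
With 9 states:
       x  y 
>  A   B  C 
   B   D  E 
   C   D  F 
   D   A  G 
   E   A  H 
 * F   A  H 
   G   B  I 
   H   B  I 
   I   D  F 
(> = start, * = accepting)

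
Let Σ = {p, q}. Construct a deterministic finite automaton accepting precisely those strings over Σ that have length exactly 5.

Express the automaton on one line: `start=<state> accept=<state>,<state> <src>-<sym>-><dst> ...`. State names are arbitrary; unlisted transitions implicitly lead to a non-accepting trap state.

start=S0 accept=S5 S0-p->S1 S0-q->S1 S1-p->S2 S1-q->S2 S2-p->S3 S2-q->S3 S3-p->S4 S3-q->S4 S4-p->S5 S4-q->S5 S5-p->S6 S5-q->S6 S6-p->S6 S6-q->S6

We only need to distinguish lengths 0, 1, …, 5, and '>5'. Chain S0 → S1 → S2 → S3 → S4 → S5 → S6 on every symbol, with S6 looping. Accepting states: {S5}.
        p   q  
>  S0   S1  S1 
   S1   S2  S2 
   S2   S3  S3 
   S3   S4  S4 
   S4   S5  S5 
 * S5   S6  S6 
   S6   S6  S6 
(> = start, * = accepting)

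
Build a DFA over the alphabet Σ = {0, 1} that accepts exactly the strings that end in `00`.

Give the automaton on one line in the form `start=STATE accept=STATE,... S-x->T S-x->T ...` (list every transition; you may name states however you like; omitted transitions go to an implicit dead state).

Let each state record the length of the longest suffix of the input read so far that is also a prefix of `00`. B means the last symbol is `0`; C means the last 2 symbols are `00`. Accept only at C, where the string currently ends in `00`.
With 3 states:
       0  1 
>  A   B  A 
   B   C  A 
 * C   C  A 
(> = start, * = accepting)

start=A accept=C A-0->B A-1->A B-0->C B-1->A C-0->C C-1->A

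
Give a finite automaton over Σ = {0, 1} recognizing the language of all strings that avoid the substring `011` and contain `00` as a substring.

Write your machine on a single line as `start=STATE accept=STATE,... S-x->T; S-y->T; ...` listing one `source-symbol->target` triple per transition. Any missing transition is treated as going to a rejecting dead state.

start=s0; accept=s2,s4; s0-0->s1; s0-1->s0; s1-0->s2; s1-1->s3; s2-0->s2; s2-1->s4; s3-0->s1; s3-1->s5; s4-0->s2; s4-1->s5; s5-0->s5; s5-1->s5

Build one automaton per condition and run them in lockstep. The first has 4 states tracking partial matches of the forbidden pattern `011`; the second has 3 states tracking whether and how much of `00` has been seen. A product state is a pair (one from each), accepting exactly when both do. Minimizing collapses redundant product states.
A 6-state machine:
        0   1  
>  s0   s1  s0 
   s1   s2  s3 
 * s2   s2  s4 
   s3   s1  s5 
 * s4   s2  s5 
   s5   s5  s5 
(> = start, * = accepting)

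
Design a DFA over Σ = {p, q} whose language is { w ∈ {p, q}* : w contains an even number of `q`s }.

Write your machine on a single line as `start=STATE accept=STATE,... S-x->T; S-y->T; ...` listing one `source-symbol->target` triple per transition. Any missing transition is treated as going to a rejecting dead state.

The only thing that matters is how many `q`s have appeared, reduced mod 2. Use one state per residue: s0 for 0, …, s1 for 1. Reading `q` moves to the next residue; anything else stays put. s0 is accepting.
        p   q  
>* s0   s0  s1 
   s1   s1  s0 
(> = start, * = accepting)

start=s0; accept=s0; s0-p->s0; s0-q->s1; s1-p->s1; s1-q->s0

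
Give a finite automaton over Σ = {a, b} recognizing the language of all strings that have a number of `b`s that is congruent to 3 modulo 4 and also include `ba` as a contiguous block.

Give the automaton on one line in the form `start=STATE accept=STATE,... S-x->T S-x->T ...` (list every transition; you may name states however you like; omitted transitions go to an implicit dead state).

Run two small machines in parallel and take their product. One (4 states) tracks the count of `b`s modulo 4; the other (3 states) tracks whether and how much of `ba` has been seen. Each combined state is a pair, one component from each; accept when both components accept.
9 states suffice.
        a   b  
>  s0   s0  s1 
   s1   s2  s3 
   s2   s2  s4 
   s3   s4  s5 
   s4   s4  s6 
   s5   s6  s7 
 * s6   s6  s8 
   s7   s8  s1 
   s8   s8  s2 
(> = start, * = accepting)

start=s0 accept=s6 s0-a->s0 s0-b->s1 s1-a->s2 s1-b->s3 s2-a->s2 s2-b->s4 s3-a->s4 s3-b->s5 s4-a->s4 s4-b->s6 s5-a->s6 s5-b->s7 s6-a->s6 s6-b->s8 s7-a->s8 s7-b->s1 s8-a->s8 s8-b->s2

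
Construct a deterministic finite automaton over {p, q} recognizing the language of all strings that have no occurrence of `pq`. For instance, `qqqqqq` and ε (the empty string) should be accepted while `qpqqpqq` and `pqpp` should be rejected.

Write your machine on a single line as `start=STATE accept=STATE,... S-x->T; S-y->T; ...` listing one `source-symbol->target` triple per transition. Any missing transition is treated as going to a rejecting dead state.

Track partial matches of the forbidden pattern `pq`. State s2 is a dead state reached once `pq` has occurred; every other state accepts. s0 means no part of `pq` is currently matched.
With 3 states:
        p   q  
>* s0   s1  s0 
 * s1   s1  s2 
   s2   s2  s2 
(> = start, * = accepting)

start=s0; accept=s0,s1; s0-p->s1; s0-q->s0; s1-p->s1; s1-q->s2; s2-p->s2; s2-q->s2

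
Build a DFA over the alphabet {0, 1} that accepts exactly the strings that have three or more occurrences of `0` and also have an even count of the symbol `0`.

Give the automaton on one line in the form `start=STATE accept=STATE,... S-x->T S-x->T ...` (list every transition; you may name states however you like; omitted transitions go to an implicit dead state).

Run two small machines in parallel and take their product. The first has 5 states tracking the count of `0`s, saturating at 4; the second has 2 states tracking the count of `0`s modulo 2. A product state is a pair (one from each), accepting exactly when both do. Equivalent product states are then merged.
A 5-state machine:
        0   1  
>  q0   q1  q0 
   q1   q2  q1 
   q2   q3  q2 
   q3   q4  q3 
 * q4   q3  q4 
(> = start, * = accepting)

start=q0 accept=q4 q0-0->q1 q0-1->q0 q1-0->q2 q1-1->q1 q2-0->q3 q2-1->q2 q3-0->q4 q3-1->q3 q4-0->q3 q4-1->q4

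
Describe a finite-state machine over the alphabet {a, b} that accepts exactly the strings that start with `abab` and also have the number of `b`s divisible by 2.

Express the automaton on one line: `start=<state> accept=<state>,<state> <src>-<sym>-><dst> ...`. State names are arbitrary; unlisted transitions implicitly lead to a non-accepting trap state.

start=S0 accept=S5 S0-a->S1 S0-b->S2 S1-a->S2 S1-b->S3 S2-a->S2 S2-b->S2 S3-a->S4 S3-b->S2 S4-a->S2 S4-b->S5 S5-a->S5 S5-b->S6 S6-a->S6 S6-b->S5

Run two small machines in parallel and take their product. One (6 states) tracks whether the input so far still matches the prefix `abab`; the other (2 states) tracks the count of `b`s modulo 2. Each combined state is a pair, one component from each; accept when both components accept. Equivalent product states are then merged.
With 7 states:
        a   b  
>  S0   S1  S2 
   S1   S2  S3 
   S2   S2  S2 
   S3   S4  S2 
   S4   S2  S5 
 * S5   S5  S6 
   S6   S6  S5 
(> = start, * = accepting)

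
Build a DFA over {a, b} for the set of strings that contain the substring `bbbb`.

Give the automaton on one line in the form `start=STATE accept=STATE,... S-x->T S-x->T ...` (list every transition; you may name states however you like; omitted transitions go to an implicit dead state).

start=s0 accept=s4 s0-a->s0 s0-b->s1 s1-a->s0 s1-b->s2 s2-a->s0 s2-b->s3 s3-a->s0 s3-b->s4 s4-a->s4 s4-b->s4

States s0..s3 record the length of the longest prefix of `bbbb` that matches the current input suffix. Reaching s4 means `bbbb` has been seen, and we stay there forever. Accept from s4.
        a   b  
>  s0   s0  s1 
   s1   s0  s2 
   s2   s0  s3 
   s3   s0  s4 
 * s4   s4  s4 
(> = start, * = accepting)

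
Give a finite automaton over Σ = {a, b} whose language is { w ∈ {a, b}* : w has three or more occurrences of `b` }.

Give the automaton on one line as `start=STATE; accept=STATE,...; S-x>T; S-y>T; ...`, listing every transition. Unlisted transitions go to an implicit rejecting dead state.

start=q0; accept=q3,q4; q0-a>q0; q0-b>q1; q1-a>q1; q1-b>q2; q2-a>q2; q2-b>q3; q3-a>q3; q3-b>q4; q4-a>q4; q4-b>q4

Count `b`s, saturating at 4: states q0 through q3 mean 0 through 3 `b`s seen; q4 means more than 3. Each `b` increments (capped at q4); other symbols loop. Accept from {q3, q4}.
        a   b  
>  q0   q0  q1 
   q1   q1  q2 
   q2   q2  q3 
 * q3   q3  q4 
 * q4   q4  q4 
(> = start, * = accepting)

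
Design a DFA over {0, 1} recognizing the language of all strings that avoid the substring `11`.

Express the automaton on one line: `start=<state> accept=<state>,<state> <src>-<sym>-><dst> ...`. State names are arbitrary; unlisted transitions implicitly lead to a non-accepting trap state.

This is the complement of 'contains `11`'. Use the same substring-matching states — q0 through q2 holding how much of `11` has just been matched — but flip the accepting set: everything except the trap q2 accepts.
3 states suffice.
        0   1  
>* q0   q0  q1 
 * q1   q0  q2 
   q2   q2  q2 
(> = start, * = accepting)

start=q0 accept=q0,q1 q0-0->q0 q0-1->q1 q1-0->q0 q1-1->q2 q2-0->q2 q2-1->q2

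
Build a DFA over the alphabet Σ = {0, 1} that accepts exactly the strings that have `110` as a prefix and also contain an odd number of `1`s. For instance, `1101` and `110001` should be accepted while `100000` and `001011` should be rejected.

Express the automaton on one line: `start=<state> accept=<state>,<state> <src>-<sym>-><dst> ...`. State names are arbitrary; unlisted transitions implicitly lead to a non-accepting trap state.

start=S0 accept=S6 S0-0->S1 S0-1->S2 S1-0->S1 S1-1->S3 S2-0->S3 S2-1->S4 S3-0->S3 S3-1->S1 S4-0->S5 S4-1->S3 S5-0->S5 S5-1->S6 S6-0->S6 S6-1->S5

Build one automaton per condition and run them in lockstep. One (5 states) tracks whether the input so far still matches the prefix `110`; the other (2 states) tracks the count of `1`s modulo 2. Each combined state is a pair, one component from each; accept when both components accept.
A 7-state machine:
        0   1  
>  S0   S1  S2 
   S1   S1  S3 
   S2   S3  S4 
   S3   S3  S1 
   S4   S5  S3 
   S5   S5  S6 
 * S6   S6  S5 
(> = start, * = accepting)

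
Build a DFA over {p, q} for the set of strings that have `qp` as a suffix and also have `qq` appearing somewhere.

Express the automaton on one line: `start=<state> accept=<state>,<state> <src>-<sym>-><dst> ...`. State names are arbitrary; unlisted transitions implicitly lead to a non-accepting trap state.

Run two small machines in parallel and take their product. The first has 3 states tracking how much of the suffix `qp` has currently been matched; the second has 3 states tracking whether and how much of `qq` has been seen. A product state is a pair (one from each), accepting exactly when both do. Equivalent product states are then merged.
A 5-state machine:
       p  q 
>  A   A  B 
   B   A  C 
   C   D  C 
 * D   E  C 
   E   E  C 
(> = start, * = accepting)

start=A accept=D A-p->A A-q->B B-p->A B-q->C C-p->D C-q->C D-p->E D-q->C E-p->E E-q->C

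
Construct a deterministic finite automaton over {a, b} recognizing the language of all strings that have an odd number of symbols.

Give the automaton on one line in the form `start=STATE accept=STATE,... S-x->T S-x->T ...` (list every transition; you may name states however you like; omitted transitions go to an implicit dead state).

Count input length modulo 2: every symbol advances one step around the cycle s0 → s1 → s0. Accept at s1.
A 2-state machine:
        a   b  
>  s0   s1  s1 
 * s1   s0  s0 
(> = start, * = accepting)

start=s0 accept=s1 s0-a->s1 s0-b->s1 s1-a->s0 s1-b->s0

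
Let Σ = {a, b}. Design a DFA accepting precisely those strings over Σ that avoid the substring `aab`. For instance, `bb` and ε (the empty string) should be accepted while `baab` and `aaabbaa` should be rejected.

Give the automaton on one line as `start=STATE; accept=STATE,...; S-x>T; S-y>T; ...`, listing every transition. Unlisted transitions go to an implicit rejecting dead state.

Track partial matches of the forbidden pattern `aab`. State q3 is a dead state reached once `aab` has occurred; every other state accepts. q0 means no part of `aab` is currently matched.
With 4 states:
        a   b  
>* q0   q1  q0 
 * q1   q2  q0 
 * q2   q2  q3 
   q3   q3  q3 
(> = start, * = accepting)

start=q0; accept=q0,q1,q2; q0-a>q1; q0-b>q0; q1-a>q2; q1-b>q0; q2-a>q2; q2-b>q3; q3-a>q3; q3-b>q3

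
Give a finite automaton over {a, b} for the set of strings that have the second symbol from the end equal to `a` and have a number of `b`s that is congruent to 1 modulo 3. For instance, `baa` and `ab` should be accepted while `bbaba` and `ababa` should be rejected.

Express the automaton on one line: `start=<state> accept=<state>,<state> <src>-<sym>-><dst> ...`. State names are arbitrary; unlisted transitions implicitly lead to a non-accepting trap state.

Build one automaton per condition and run them in lockstep. One (7 states) tracks the last 2 symbols read; the other (3 states) tracks the count of `b`s modulo 3. Each combined state is a pair, one component from each; accept when both components accept. After merging equivalent states the machine shrinks.
A 7-state machine:
        a   b  
>  s0   s1  s2 
   s1   s1  s3 
   s2   s4  s5 
 * s3   s4  s5 
   s4   s6  s5 
   s5   s5  s0 
 * s6   s6  s5 
(> = start, * = accepting)

start=s0 accept=s3,s6 s0-a->s1 s0-b->s2 s1-a->s1 s1-b->s3 s2-a->s4 s2-b->s5 s3-a->s4 s3-b->s5 s4-a->s6 s4-b->s5 s5-a->s5 s5-b->s0 s6-a->s6 s6-b->s5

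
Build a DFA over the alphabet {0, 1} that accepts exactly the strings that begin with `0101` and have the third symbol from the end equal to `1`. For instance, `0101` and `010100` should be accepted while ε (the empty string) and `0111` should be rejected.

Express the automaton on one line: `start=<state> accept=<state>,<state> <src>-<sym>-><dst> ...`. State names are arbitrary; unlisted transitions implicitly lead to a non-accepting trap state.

start=q0 accept=q16,q19,q20,q21 q0-0->q1 q0-1->q2 q1-0->q3 q1-1->q4 q2-0->q5 q2-1->q6 q3-0->q7 q3-1->q8 q4-0->q9 q4-1->q10 q5-0->q11 q5-1->q12 q6-0->q13 q6-1->q14 q7-0->q7 q7-1->q8 q8-0->q15 q8-1->q10 q9-0->q11 q9-1->q16 q10-0->q13 q10-1->q14 q11-0->q7 q11-1->q8 q12-0->q15 q12-1->q10 q13-0->q11 q13-1->q12 q14-0->q13 q14-1->q14 q15-0->q11 q15-1->q12 q16-0->q17 q16-1->q18 q17-0->q19 q17-1->q16 q18-0->q20 q18-1->q21 q19-0->q22 q19-1->q23 q20-0->q19 q20-1->q16 q21-0->q20 q21-1->q21 q22-0->q22 q22-1->q23 q23-0->q17 q23-1->q18

Run two small machines in parallel and take their product. One (6 states) tracks whether the input so far still matches the prefix `0101`; the other (15 states) tracks the last 3 symbols read. Each combined state is a pair, one component from each; accept when both components accept.
          0    1  
>  q0     q1   q2 
   q1     q3   q4 
   q2     q5   q6 
   q3     q7   q8 
   q4     q9  q10 
   q5    q11  q12 
   q6    q13  q14 
   q7     q7   q8 
   q8    q15  q10 
   q9    q11  q16 
   q10   q13  q14 
   q11    q7   q8 
   q12   q15  q10 
   q13   q11  q12 
   q14   q13  q14 
   q15   q11  q12 
 * q16   q17  q18 
   q17   q19  q16 
   q18   q20  q21 
 * q19   q22  q23 
 * q20   q19  q16 
 * q21   q20  q21 
   q22   q22  q23 
   q23   q17  q18 
(> = start, * = accepting)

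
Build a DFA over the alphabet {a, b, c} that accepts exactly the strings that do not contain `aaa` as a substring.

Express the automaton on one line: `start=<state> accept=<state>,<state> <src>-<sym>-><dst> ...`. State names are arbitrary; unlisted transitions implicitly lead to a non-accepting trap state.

start=q0 accept=q0,q1,q2 q0-a->q1 q0-b->q0 q0-c->q0 q1-a->q2 q1-b->q0 q1-c->q0 q2-a->q3 q2-b->q0 q2-c->q0 q3-a->q3 q3-b->q3 q3-c->q3

Track partial matches of the forbidden pattern `aaa`. State q3 is a dead state reached once `aaa` has occurred; every other state accepts. q0 means no part of `aaa` is currently matched.
With 4 states:
        a   b   c  
>* q0   q1  q0  q0 
 * q1   q2  q0  q0 
 * q2   q3  q0  q0 
   q3   q3  q3  q3 
(> = start, * = accepting)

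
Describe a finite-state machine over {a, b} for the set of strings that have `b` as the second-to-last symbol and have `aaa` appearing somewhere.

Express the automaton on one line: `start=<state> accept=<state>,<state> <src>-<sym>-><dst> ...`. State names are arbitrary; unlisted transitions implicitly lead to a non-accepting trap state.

start=S0 accept=S5,S6 S0-a->S1 S0-b->S0 S1-a->S2 S1-b->S0 S2-a->S3 S2-b->S0 S3-a->S3 S3-b->S4 S4-a->S5 S4-b->S6 S5-a->S3 S5-b->S4 S6-a->S5 S6-b->S6

Handle the two conditions separately and then intersect. One (7 states) tracks the last 2 symbols read; the other (4 states) tracks whether and how much of `aaa` has been seen. Each combined state is a pair, one component from each; accept when both components accept. After merging equivalent states the machine shrinks.
A 7-state machine:
        a   b  
>  S0   S1  S0 
   S1   S2  S0 
   S2   S3  S0 
   S3   S3  S4 
   S4   S5  S6 
 * S5   S3  S4 
 * S6   S5  S6 
(> = start, * = accepting)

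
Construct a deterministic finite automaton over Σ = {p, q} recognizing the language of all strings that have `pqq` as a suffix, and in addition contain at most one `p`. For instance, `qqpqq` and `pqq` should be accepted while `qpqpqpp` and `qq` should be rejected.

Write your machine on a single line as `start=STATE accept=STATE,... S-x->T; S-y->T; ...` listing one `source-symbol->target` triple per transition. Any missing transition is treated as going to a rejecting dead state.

start=s0; accept=s4; s0-p->s1; s0-q->s0; s1-p->s2; s1-q->s3; s2-p->s2; s2-q->s2; s3-p->s2; s3-q->s4; s4-p->s2; s4-q->s2

Handle the two conditions separately and then intersect. The first has 4 states tracking how much of the suffix `pqq` has currently been matched; the second has 3 states tracking the count of `p`s, saturating at 2. A product state is a pair (one from each), accepting exactly when both do. Equivalent product states are then merged.
        p   q  
>  s0   s1  s0 
   s1   s2  s3 
   s2   s2  s2 
   s3   s2  s4 
 * s4   s2  s2 
(> = start, * = accepting)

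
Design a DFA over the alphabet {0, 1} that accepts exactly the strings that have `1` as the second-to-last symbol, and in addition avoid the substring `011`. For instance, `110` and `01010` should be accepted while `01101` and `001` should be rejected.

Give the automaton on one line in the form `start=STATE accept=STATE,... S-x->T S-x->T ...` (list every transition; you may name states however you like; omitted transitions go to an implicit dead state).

Run two small machines in parallel and take their product. One (7 states) tracks the last 2 symbols read; the other (4 states) tracks partial matches of the forbidden pattern `011`. Each combined state is a pair, one component from each; accept when both components accept.
       0  1 
>  A   B  C 
   B   D  E 
   C   F  G 
   D   D  E 
   E   F  H 
 * F   D  E 
 * G   F  G 
   H   I  H 
   I   J  K 
   J   J  K 
   K   I  H 
(> = start, * = accepting)

start=A accept=F,G A-0->B A-1->C B-0->D B-1->E C-0->F C-1->G D-0->D D-1->E E-0->F E-1->H F-0->D F-1->E G-0->F G-1->G H-0->I H-1->H I-0->J I-1->K J-0->J J-1->K K-0->I K-1->H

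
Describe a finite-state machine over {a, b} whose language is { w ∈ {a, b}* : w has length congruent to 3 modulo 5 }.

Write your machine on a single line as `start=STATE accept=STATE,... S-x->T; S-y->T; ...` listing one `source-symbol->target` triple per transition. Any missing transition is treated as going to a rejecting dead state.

start=q0; accept=q3; q0-a->q1; q0-b->q1; q1-a->q2; q1-b->q2; q2-a->q3; q2-b->q3; q3-a->q4; q3-b->q4; q4-a->q0; q4-b->q0

Count input length modulo 5: every symbol advances one step around the cycle q0 → q1 → q2 → q3 → q4 → q0. Accept at q3.
A 5-state machine:
        a   b  
>  q0   q1  q1 
   q1   q2  q2 
   q2   q3  q3 
 * q3   q4  q4 
   q4   q0  q0 
(> = start, * = accepting)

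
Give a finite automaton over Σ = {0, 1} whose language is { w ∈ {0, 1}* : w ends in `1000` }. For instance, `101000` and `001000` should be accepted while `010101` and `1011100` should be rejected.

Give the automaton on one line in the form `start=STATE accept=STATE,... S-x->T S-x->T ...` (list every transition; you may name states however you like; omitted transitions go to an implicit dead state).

start=q0 accept=q4 q0-0->q0 q0-1->q1 q1-0->q2 q1-1->q1 q2-0->q3 q2-1->q1 q3-0->q4 q3-1->q1 q4-0->q0 q4-1->q1

Let each state record the length of the longest suffix of the input read so far that is also a prefix of `1000`. q1 means the last symbol is `1`; q2 means the last 2 symbols are `10`; q3 means the last 3 symbols are `100`; q4 means the last 4 symbols are `1000`. Accept only at q4, where the string currently ends in `1000`.
With 5 states:
        0   1  
>  q0   q0  q1 
   q1   q2  q1 
   q2   q3  q1 
   q3   q4  q1 
 * q4   q0  q1 
(> = start, * = accepting)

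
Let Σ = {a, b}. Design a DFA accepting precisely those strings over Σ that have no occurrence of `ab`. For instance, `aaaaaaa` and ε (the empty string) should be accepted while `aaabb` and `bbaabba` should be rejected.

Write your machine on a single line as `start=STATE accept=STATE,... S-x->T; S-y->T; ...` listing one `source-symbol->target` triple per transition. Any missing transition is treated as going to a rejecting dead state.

start=q0; accept=q0,q1; q0-a->q1; q0-b->q0; q1-a->q1; q1-b->q2; q2-a->q2; q2-b->q2

Track partial matches of the forbidden pattern `ab`. State q2 is a dead state reached once `ab` has occurred; every other state accepts. q0 means no part of `ab` is currently matched.
3 states suffice.
        a   b  
>* q0   q1  q0 
 * q1   q1  q2 
   q2   q2  q2 
(> = start, * = accepting)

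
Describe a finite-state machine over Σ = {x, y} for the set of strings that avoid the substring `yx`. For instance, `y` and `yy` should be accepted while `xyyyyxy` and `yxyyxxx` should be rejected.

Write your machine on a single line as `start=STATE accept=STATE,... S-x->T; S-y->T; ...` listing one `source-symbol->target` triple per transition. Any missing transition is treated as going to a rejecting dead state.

start=q0; accept=q0,q1; q0-x->q0; q0-y->q1; q1-x->q2; q1-y->q1; q2-x->q2; q2-y->q2

This is the complement of 'contains `yx`'. Use the same substring-matching states — q0 through q2 holding how much of `yx` has just been matched — but flip the accepting set: everything except the trap q2 accepts.
3 states suffice.
        x   y  
>* q0   q0  q1 
 * q1   q2  q1 
   q2   q2  q2 
(> = start, * = accepting)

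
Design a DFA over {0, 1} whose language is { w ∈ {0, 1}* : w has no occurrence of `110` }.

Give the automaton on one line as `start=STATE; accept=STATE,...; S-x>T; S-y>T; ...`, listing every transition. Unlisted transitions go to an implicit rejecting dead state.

Track partial matches of the forbidden pattern `110`. State s3 is a dead state reached once `110` has occurred; every other state accepts. s0 means no part of `110` is currently matched.
A 4-state machine:
        0   1  
>* s0   s0  s1 
 * s1   s0  s2 
 * s2   s3  s2 
   s3   s3  s3 
(> = start, * = accepting)

start=s0; accept=s0,s1,s2; s0-0>s0; s0-1>s1; s1-0>s0; s1-1>s2; s2-0>s3; s2-1>s2; s3-0>s3; s3-1>s3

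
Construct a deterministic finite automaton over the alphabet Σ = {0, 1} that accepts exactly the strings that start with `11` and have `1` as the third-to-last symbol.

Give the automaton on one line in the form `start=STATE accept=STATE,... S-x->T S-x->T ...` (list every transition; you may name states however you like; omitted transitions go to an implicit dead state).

Handle the two conditions separately and then intersect. One (4 states) tracks whether the input so far still matches the prefix `11`; the other (15 states) tracks the last 3 symbols read. Each combined state is a pair, one component from each; accept when both components accept. Equivalent product states are then merged.
          0    1  
>  s0     s1   s2 
   s1     s1   s1 
   s2     s1   s3 
   s3     s4   s5 
 * s4     s6   s7 
 * s5     s4   s5 
 * s6     s8   s9 
 * s7    s10   s3 
   s8     s8   s9 
   s9    s10   s3 
   s10    s6   s7 
(> = start, * = accepting)

start=s0 accept=s4,s5,s6,s7 s0-0->s1 s0-1->s2 s1-0->s1 s1-1->s1 s2-0->s1 s2-1->s3 s3-0->s4 s3-1->s5 s4-0->s6 s4-1->s7 s5-0->s4 s5-1->s5 s6-0->s8 s6-1->s9 s7-0->s10 s7-1->s3 s8-0->s8 s8-1->s9 s9-0->s10 s9-1->s3 s10-0->s6 s10-1->s7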